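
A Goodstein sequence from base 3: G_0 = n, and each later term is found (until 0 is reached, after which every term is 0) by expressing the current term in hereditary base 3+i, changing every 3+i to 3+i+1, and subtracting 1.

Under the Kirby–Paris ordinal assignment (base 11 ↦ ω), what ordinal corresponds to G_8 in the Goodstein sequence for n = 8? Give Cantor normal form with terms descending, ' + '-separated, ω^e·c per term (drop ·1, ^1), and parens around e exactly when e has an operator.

ω

(0) 8|_3 = 2·3 + 2 ↦ 2·4 + 2|_4 = 10 ⇒ 9
(1) 9|_4 = 2·4 + 1 ↦ 2·5 + 1|_5 = 11 ⇒ 10
(2) 10|_5 = 2·5 ↦ 2·6|_6 = 12 ⇒ 11
(3) 11|_6 = 6 + 5 ↦ 7 + 5|_7 = 12 ⇒ 11
(4) 11|_7 = 7 + 4 ↦ 8 + 4|_8 = 12 ⇒ 11
(5) 11|_8 = 8 + 3 ↦ 9 + 3|_9 = 12 ⇒ 11
(6) 11|_9 = 9 + 2 ↦ 10 + 2|_10 = 12 ⇒ 11
(7) 11|_10 = 10 + 1 ↦ 11 + 1|_11 = 12 ⇒ 11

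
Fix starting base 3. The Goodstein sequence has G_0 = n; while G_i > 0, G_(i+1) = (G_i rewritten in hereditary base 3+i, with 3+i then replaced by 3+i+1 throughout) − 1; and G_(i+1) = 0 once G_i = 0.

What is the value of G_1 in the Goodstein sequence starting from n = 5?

5

G_0=5  [base 3] 3 + 2  →[3↦4]→  4 + 2 = 6  −1 ⇒ G_1=5
G_1=5  [base 4] 4 + 1  →[4↦5]→  5 + 1 = 6  −1 ⇒ G_2=5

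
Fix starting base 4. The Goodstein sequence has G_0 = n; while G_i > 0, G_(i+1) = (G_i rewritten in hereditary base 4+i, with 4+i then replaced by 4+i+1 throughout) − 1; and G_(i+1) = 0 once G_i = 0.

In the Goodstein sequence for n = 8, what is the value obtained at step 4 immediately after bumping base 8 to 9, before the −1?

10

step 0: 8 = 2·4; sub 5 for 4: 2·5; = 10; G_1 = 10−1 = 9
step 1: 9 = 5 + 4; sub 6 for 5: 6 + 4; = 10; G_2 = 10−1 = 9
step 2: 9 = 6 + 3; sub 7 for 6: 7 + 3; = 10; G_3 = 10−1 = 9
step 3: 9 = 7 + 2; sub 8 for 7: 8 + 2; = 10; G_4 = 10−1 = 9
step 4: 9 = 8 + 1; sub 9 for 8: 9 + 1; = 10; G_5 = 10−1 = 9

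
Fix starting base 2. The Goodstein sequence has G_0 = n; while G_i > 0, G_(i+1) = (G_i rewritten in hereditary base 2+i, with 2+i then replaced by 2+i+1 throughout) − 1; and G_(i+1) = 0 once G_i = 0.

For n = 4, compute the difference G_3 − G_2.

base 2: 4 = 2^2; at 3: 3^3 = 27; next = 26
base 3: 26 = 2·3^2 + 2·3 + 2; at 4: 2·4^2 + 2·4 + 2 = 42; next = 41
base 4: 41 = 2·4^2 + 2·4 + 1; at 5: 2·5^2 + 2·5 + 1 = 61; next = 60

19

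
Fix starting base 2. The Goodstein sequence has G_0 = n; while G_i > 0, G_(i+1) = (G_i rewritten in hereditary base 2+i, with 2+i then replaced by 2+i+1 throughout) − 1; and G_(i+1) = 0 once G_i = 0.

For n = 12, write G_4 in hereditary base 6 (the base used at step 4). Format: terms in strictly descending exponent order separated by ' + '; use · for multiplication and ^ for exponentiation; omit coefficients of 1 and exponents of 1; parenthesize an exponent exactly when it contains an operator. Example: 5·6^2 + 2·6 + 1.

6^(6 + 1) + 2·6^2 + 6 + 5

12 —HB2→ 2^(2 + 1) + 2^2 —bump→ 3^(3 + 1) + 3^3 = 108 —(−1)→ 107
107 —HB3→ 3^(3 + 1) + 2·3^2 + 2·3 + 2 —bump→ 4^(4 + 1) + 2·4^2 + 2·4 + 2 = 1066 —(−1)→ 1065
1065 —HB4→ 4^(4 + 1) + 2·4^2 + 2·4 + 1 —bump→ 5^(5 + 1) + 2·5^2 + 2·5 + 1 = 15686 —(−1)→ 15685
15685 —HB5→ 5^(5 + 1) + 2·5^2 + 2·5 —bump→ 6^(6 + 1) + 2·6^2 + 2·6 = 280020 —(−1)→ 280019
280019 —HB6→ 6^(6 + 1) + 2·6^2 + 6 + 5 —bump→ 7^(7 + 1) + 2·7^2 + 7 + 5 = 5764911 —(−1)→ 5764910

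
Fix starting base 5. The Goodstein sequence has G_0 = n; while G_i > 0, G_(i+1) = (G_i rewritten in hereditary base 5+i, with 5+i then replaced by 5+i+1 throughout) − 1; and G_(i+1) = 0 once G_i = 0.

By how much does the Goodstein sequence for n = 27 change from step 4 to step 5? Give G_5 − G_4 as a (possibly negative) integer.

step 0: 27 = 5^2 + 2; sub 6 for 5: 6^2 + 2; = 38; G_1 = 38−1 = 37
step 1: 37 = 6^2 + 1; sub 7 for 6: 7^2 + 1; = 50; G_2 = 50−1 = 49
step 2: 49 = 7^2; sub 8 for 7: 8^2; = 64; G_3 = 64−1 = 63
step 3: 63 = 7·8 + 7; sub 9 for 8: 7·9 + 7; = 70; G_4 = 70−1 = 69
step 4: 69 = 7·9 + 6; sub 10 for 9: 7·10 + 6; = 76; G_5 = 76−1 = 75

6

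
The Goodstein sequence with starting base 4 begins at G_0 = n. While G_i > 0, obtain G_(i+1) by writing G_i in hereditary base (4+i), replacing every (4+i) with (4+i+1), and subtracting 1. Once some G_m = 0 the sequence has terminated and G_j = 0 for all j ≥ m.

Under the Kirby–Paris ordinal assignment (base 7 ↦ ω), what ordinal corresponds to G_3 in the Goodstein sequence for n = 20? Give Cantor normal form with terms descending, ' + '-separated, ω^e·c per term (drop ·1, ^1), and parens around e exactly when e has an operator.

ω^2 + 2

i=0: 20 = 4^2 + 4 (b=4); 4→5: 5^2 + 5 = 30; 30−1 = 29
i=1: 29 = 5^2 + 4 (b=5); 5→6: 6^2 + 4 = 40; 40−1 = 39
i=2: 39 = 6^2 + 3 (b=6); 6→7: 7^2 + 3 = 52; 52−1 = 51
i=3: 51 = 7^2 + 2 (b=7); 7→8: 8^2 + 2 = 66; 66−1 = 65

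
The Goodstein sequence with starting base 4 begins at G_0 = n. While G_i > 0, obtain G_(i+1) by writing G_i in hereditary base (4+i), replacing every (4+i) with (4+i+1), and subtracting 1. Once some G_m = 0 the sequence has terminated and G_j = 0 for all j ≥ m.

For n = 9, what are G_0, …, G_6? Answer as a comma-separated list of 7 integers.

i=0: 9 = 2·4 + 1 (b=4); 4→5: 2·5 + 1 = 11; 11−1 = 10
i=1: 10 = 2·5 (b=5); 5→6: 2·6 = 12; 12−1 = 11
i=2: 11 = 6 + 5 (b=6); 6→7: 7 + 5 = 12; 12−1 = 11
i=3: 11 = 7 + 4 (b=7); 7→8: 8 + 4 = 12; 12−1 = 11
i=4: 11 = 8 + 3 (b=8); 8→9: 9 + 3 = 12; 12−1 = 11
i=5: 11 = 9 + 2 (b=9); 9→10: 10 + 2 = 12; 12−1 = 11

9, 10, 11, 11, 11, 11, 11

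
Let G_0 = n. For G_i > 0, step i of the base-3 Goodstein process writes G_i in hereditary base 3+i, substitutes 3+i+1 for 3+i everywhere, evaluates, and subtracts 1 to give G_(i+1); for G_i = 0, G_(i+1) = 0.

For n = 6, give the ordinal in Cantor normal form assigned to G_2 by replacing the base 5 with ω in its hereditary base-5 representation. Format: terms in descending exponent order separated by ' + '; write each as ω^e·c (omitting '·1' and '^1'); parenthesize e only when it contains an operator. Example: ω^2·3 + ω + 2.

ω + 2

G_0=6  [base 3] 2·3  →[3↦4]→  2·4 = 8  −1 ⇒ G_1=7
G_1=7  [base 4] 4 + 3  →[4↦5]→  5 + 3 = 8  −1 ⇒ G_2=7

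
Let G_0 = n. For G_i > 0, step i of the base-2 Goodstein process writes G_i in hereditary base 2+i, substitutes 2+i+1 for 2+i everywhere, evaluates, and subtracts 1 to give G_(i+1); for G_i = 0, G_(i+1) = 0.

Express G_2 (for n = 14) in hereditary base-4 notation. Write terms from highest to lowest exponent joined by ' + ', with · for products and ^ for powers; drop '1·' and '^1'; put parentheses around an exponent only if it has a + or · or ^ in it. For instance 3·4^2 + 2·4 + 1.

4^(4 + 1) + 4^4 + 1

G_0 = 14. HB_2(14) = 2^(2 + 1) + 2^2 + 2. Bump = 111. G_1 = 110.
G_1 = 110. HB_3(110) = 3^(3 + 1) + 3^3 + 2. Bump = 1282. G_2 = 1281.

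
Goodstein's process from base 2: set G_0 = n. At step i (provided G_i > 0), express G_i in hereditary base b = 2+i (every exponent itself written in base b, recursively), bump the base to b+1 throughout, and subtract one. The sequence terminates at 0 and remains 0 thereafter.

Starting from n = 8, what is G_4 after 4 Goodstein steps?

93395

[0] 8 ≡ 2^(2 + 1) (base 2). Lift 3: 81. −1: 80.
[1] 80 ≡ 2·3^3 + 2·3^2 + 2·3 + 2 (base 3). Lift 4: 554. −1: 553.
[2] 553 ≡ 2·4^4 + 2·4^2 + 2·4 + 1 (base 4). Lift 5: 6311. −1: 6310.
[3] 6310 ≡ 2·5^5 + 2·5^2 + 2·5 (base 5). Lift 6: 93396. −1: 93395.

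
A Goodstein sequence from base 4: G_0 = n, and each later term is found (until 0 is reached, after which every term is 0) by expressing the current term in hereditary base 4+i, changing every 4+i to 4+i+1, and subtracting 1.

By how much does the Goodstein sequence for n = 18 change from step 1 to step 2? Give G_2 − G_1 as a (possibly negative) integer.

10

18 —HB4→ 4^2 + 2 —bump→ 5^2 + 2 = 27 —(−1)→ 26
26 —HB5→ 5^2 + 1 —bump→ 6^2 + 1 = 37 —(−1)→ 36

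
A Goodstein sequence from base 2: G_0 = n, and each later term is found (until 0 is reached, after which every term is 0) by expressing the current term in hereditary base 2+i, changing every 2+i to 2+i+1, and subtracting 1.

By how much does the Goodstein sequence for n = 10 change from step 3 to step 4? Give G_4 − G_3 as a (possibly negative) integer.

264310

base 2: 10 = 2^(2 + 1) + 2; at 3: 3^(3 + 1) + 3 = 84; next = 83
base 3: 83 = 3^(3 + 1) + 2; at 4: 4^(4 + 1) + 2 = 1026; next = 1025
base 4: 1025 = 4^(4 + 1) + 1; at 5: 5^(5 + 1) + 1 = 15626; next = 15625
base 5: 15625 = 5^(5 + 1); at 6: 6^(6 + 1) = 279936; next = 279935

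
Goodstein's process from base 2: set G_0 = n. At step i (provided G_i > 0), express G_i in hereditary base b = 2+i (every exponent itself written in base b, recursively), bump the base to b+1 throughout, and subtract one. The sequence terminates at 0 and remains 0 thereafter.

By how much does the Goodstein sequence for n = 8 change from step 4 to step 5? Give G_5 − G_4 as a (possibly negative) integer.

[0] 8 ≡ 2^(2 + 1) (base 2). Lift 3: 81. −1: 80.
[1] 80 ≡ 2·3^3 + 2·3^2 + 2·3 + 2 (base 3). Lift 4: 554. −1: 553.
[2] 553 ≡ 2·4^4 + 2·4^2 + 2·4 + 1 (base 4). Lift 5: 6311. −1: 6310.
[3] 6310 ≡ 2·5^5 + 2·5^2 + 2·5 (base 5). Lift 6: 93396. −1: 93395.
[4] 93395 ≡ 2·6^6 + 2·6^2 + 6 + 5 (base 6). Lift 7: 1647196. −1: 1647195.

1553800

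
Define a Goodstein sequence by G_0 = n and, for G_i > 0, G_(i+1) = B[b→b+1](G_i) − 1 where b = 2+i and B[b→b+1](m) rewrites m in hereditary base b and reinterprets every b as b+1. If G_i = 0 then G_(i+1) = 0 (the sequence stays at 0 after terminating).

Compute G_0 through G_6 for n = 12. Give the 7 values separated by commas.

12, 107, 1065, 15685, 280019, 5764910, 134217867

G_0=12  [base 2] 2^(2 + 1) + 2^2  →[2↦3]→  3^(3 + 1) + 3^3 = 108  −1 ⇒ G_1=107
G_1=107  [base 3] 3^(3 + 1) + 2·3^2 + 2·3 + 2  →[3↦4]→  4^(4 + 1) + 2·4^2 + 2·4 + 2 = 1066  −1 ⇒ G_2=1065
G_2=1065  [base 4] 4^(4 + 1) + 2·4^2 + 2·4 + 1  →[4↦5]→  5^(5 + 1) + 2·5^2 + 2·5 + 1 = 15686  −1 ⇒ G_3=15685
G_3=15685  [base 5] 5^(5 + 1) + 2·5^2 + 2·5  →[5↦6]→  6^(6 + 1) + 2·6^2 + 2·6 = 280020  −1 ⇒ G_4=280019
G_4=280019  [base 6] 6^(6 + 1) + 2·6^2 + 6 + 5  →[6↦7]→  7^(7 + 1) + 2·7^2 + 7 + 5 = 5764911  −1 ⇒ G_5=5764910
G_5=5764910  [base 7] 7^(7 + 1) + 2·7^2 + 7 + 4  →[7↦8]→  8^(8 + 1) + 2·8^2 + 8 + 4 = 134217868  −1 ⇒ G_6=134217867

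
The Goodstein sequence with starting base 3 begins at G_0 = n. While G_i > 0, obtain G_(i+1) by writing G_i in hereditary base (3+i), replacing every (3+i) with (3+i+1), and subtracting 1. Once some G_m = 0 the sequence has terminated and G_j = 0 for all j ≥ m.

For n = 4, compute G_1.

4

(0) 4|_3 = 3 + 1 ↦ 4 + 1|_4 = 5 ⇒ 4
(1) 4|_4 = 4 ↦ 5|_5 = 5 ⇒ 4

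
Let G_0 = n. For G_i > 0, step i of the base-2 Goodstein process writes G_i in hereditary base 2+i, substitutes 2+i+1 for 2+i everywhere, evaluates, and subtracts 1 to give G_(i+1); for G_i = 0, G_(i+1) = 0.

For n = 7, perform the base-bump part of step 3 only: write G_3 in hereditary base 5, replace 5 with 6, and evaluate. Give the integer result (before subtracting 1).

46658

(0) 7|_2 = 2^2 + 2 + 1 ↦ 3^3 + 3 + 1|_3 = 31 ⇒ 30
(1) 30|_3 = 3^3 + 3 ↦ 4^4 + 4|_4 = 260 ⇒ 259
(2) 259|_4 = 4^4 + 3 ↦ 5^5 + 3|_5 = 3128 ⇒ 3127
(3) 3127|_5 = 5^5 + 2 ↦ 6^6 + 2|_6 = 46658 ⇒ 46657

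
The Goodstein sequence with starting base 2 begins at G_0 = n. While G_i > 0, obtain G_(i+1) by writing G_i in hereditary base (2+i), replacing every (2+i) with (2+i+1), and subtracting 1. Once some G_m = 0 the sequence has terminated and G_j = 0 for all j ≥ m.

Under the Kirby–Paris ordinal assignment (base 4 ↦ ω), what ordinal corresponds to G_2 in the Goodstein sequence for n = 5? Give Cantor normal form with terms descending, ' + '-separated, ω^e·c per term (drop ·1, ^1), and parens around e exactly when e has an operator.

ω^3·3 + ω^2·3 + ω·3 + 3

i=0: 5 = 2^2 + 1 (b=2); 2→3: 3^3 + 1 = 28; 28−1 = 27
i=1: 27 = 3^3 (b=3); 3→4: 4^4 = 256; 256−1 = 255
i=2: 255 = 3·4^3 + 3·4^2 + 3·4 + 3 (b=4); 4→5: 3·5^3 + 3·5^2 + 3·5 + 3 = 468; 468−1 = 467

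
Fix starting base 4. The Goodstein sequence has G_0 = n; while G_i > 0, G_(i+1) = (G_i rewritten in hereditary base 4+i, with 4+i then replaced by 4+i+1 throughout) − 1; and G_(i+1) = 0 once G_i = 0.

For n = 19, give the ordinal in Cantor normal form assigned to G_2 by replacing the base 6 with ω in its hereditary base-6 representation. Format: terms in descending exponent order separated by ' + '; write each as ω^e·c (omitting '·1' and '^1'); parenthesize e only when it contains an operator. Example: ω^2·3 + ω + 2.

[0] 19 ≡ 4^2 + 3 (base 4). Lift 5: 28. −1: 27.
[1] 27 ≡ 5^2 + 2 (base 5). Lift 6: 38. −1: 37.
[2] 37 ≡ 6^2 + 1 (base 6). Lift 7: 50. −1: 49.

ω^2 + 1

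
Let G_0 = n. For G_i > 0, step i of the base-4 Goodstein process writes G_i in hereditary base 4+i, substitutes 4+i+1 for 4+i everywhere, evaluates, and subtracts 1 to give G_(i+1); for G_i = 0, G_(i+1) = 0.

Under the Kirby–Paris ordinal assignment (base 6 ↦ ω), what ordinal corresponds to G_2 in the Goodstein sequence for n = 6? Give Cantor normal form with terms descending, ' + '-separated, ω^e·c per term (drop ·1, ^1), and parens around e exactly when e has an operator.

ω

(0) 6|_4 = 4 + 2 ↦ 5 + 2|_5 = 7 ⇒ 6
(1) 6|_5 = 5 + 1 ↦ 6 + 1|_6 = 7 ⇒ 6
(2) 6|_6 = 6 ↦ 7|_7 = 7 ⇒ 6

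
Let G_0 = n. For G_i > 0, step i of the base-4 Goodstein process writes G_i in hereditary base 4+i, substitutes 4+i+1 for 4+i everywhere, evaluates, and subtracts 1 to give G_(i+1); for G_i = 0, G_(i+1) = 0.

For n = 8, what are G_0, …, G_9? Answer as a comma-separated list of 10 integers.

8, 9, 9, 9, 9, 9, 9, 8, 7, 6

step 0: 8 = 2·4; sub 5 for 4: 2·5; = 10; G_1 = 10−1 = 9
step 1: 9 = 5 + 4; sub 6 for 5: 6 + 4; = 10; G_2 = 10−1 = 9
step 2: 9 = 6 + 3; sub 7 for 6: 7 + 3; = 10; G_3 = 10−1 = 9
step 3: 9 = 7 + 2; sub 8 for 7: 8 + 2; = 10; G_4 = 10−1 = 9
step 4: 9 = 8 + 1; sub 9 for 8: 9 + 1; = 10; G_5 = 10−1 = 9
step 5: 9 = 9; sub 10 for 9: 10; = 10; G_6 = 10−1 = 9
step 6: 9 = 9; sub 11 for 10: 9; = 9; G_7 = 9−1 = 8
step 7: 8 = 8; sub 12 for 11: 8; = 8; G_8 = 8−1 = 7
step 8: 7 = 7; sub 13 for 12: 7; = 7; G_9 = 7−1 = 6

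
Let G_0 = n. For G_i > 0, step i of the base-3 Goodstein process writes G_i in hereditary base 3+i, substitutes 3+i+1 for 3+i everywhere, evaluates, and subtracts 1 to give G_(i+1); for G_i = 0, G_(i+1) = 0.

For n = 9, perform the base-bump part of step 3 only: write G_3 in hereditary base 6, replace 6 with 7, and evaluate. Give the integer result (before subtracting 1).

i=0: 9 = 3^2 (b=3); 3→4: 4^2 = 16; 16−1 = 15
i=1: 15 = 3·4 + 3 (b=4); 4→5: 3·5 + 3 = 18; 18−1 = 17
i=2: 17 = 3·5 + 2 (b=5); 5→6: 3·6 + 2 = 20; 20−1 = 19
i=3: 19 = 3·6 + 1 (b=6); 6→7: 3·7 + 1 = 22; 22−1 = 21

22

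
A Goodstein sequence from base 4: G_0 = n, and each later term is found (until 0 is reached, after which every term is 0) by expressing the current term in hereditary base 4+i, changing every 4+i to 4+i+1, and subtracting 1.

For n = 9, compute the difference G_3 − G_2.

9 —HB4→ 2·4 + 1 —bump→ 2·5 + 1 = 11 —(−1)→ 10
10 —HB5→ 2·5 —bump→ 2·6 = 12 —(−1)→ 11
11 —HB6→ 6 + 5 —bump→ 7 + 5 = 12 —(−1)→ 11

0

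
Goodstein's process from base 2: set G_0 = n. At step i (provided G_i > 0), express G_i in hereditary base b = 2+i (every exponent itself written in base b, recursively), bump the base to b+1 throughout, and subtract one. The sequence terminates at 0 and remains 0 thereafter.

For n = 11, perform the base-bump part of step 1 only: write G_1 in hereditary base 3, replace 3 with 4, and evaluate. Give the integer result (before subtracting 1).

G_0 = 11. HB_2(11) = 2^(2 + 1) + 2 + 1. Bump = 85. G_1 = 84.
G_1 = 84. HB_3(84) = 3^(3 + 1) + 3. Bump = 1028. G_2 = 1027.

1028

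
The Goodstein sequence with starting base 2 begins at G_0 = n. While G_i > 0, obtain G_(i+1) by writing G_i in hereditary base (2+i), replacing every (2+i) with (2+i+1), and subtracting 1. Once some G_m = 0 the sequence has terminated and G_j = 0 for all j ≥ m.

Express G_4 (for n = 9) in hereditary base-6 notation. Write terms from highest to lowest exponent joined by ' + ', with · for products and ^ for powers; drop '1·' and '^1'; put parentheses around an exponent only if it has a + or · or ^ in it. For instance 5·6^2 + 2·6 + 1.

3·6^6 + 3·6^3 + 3·6^2 + 3·6 + 1

base 2: 9 = 2^(2 + 1) + 1; at 3: 3^(3 + 1) + 1 = 82; next = 81
base 3: 81 = 3^(3 + 1); at 4: 4^(4 + 1) = 1024; next = 1023
base 4: 1023 = 3·4^4 + 3·4^3 + 3·4^2 + 3·4 + 3; at 5: 3·5^5 + 3·5^3 + 3·5^2 + 3·5 + 3 = 9843; next = 9842
base 5: 9842 = 3·5^5 + 3·5^3 + 3·5^2 + 3·5 + 2; at 6: 3·6^6 + 3·6^3 + 3·6^2 + 3·6 + 2 = 140744; next = 140743
base 6: 140743 = 3·6^6 + 3·6^3 + 3·6^2 + 3·6 + 1; at 7: 3·7^7 + 3·7^3 + 3·7^2 + 3·7 + 1 = 2471827; next = 2471826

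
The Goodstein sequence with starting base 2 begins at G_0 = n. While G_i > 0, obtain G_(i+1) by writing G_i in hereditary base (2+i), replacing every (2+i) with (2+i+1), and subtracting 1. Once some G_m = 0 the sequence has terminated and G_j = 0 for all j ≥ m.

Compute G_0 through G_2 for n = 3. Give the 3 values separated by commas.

3, 3, 3

step 0: 3 = 2 + 1; sub 3 for 2: 3 + 1; = 4; G_1 = 4−1 = 3
step 1: 3 = 3; sub 4 for 3: 4; = 4; G_2 = 4−1 = 3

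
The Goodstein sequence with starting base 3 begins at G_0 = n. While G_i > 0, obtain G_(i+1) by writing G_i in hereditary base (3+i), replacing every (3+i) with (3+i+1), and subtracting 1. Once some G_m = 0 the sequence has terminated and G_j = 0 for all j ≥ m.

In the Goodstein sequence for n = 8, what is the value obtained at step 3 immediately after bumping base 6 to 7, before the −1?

(0) 8|_3 = 2·3 + 2 ↦ 2·4 + 2|_4 = 10 ⇒ 9
(1) 9|_4 = 2·4 + 1 ↦ 2·5 + 1|_5 = 11 ⇒ 10
(2) 10|_5 = 2·5 ↦ 2·6|_6 = 12 ⇒ 11
(3) 11|_6 = 6 + 5 ↦ 7 + 5|_7 = 12 ⇒ 11

12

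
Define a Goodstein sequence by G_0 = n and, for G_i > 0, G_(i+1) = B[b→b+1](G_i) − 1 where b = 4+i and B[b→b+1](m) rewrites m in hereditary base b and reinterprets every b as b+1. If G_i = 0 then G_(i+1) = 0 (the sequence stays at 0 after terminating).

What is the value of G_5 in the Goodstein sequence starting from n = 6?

[0] 6 ≡ 4 + 2 (base 4). Lift 5: 7. −1: 6.
[1] 6 ≡ 5 + 1 (base 5). Lift 6: 7. −1: 6.
[2] 6 ≡ 6 (base 6). Lift 7: 7. −1: 6.
[3] 6 ≡ 6 (base 7). Lift 8: 6. −1: 5.
[4] 5 ≡ 5 (base 8). Lift 9: 5. −1: 4.
[5] 4 ≡ 4 (base 9). Lift 10: 4. −1: 3.

4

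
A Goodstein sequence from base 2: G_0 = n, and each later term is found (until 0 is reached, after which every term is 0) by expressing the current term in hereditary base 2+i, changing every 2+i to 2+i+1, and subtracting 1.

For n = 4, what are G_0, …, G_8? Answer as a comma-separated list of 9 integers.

4, 26, 41, 60, 83, 109, 139, 173, 211

base 2: 4 = 2^2; at 3: 3^3 = 27; next = 26
base 3: 26 = 2·3^2 + 2·3 + 2; at 4: 2·4^2 + 2·4 + 2 = 42; next = 41
base 4: 41 = 2·4^2 + 2·4 + 1; at 5: 2·5^2 + 2·5 + 1 = 61; next = 60
base 5: 60 = 2·5^2 + 2·5; at 6: 2·6^2 + 2·6 = 84; next = 83
base 6: 83 = 2·6^2 + 6 + 5; at 7: 2·7^2 + 7 + 5 = 110; next = 109
base 7: 109 = 2·7^2 + 7 + 4; at 8: 2·8^2 + 8 + 4 = 140; next = 139
base 8: 139 = 2·8^2 + 8 + 3; at 9: 2·9^2 + 9 + 3 = 174; next = 173
base 9: 173 = 2·9^2 + 9 + 2; at 10: 2·10^2 + 10 + 2 = 212; next = 211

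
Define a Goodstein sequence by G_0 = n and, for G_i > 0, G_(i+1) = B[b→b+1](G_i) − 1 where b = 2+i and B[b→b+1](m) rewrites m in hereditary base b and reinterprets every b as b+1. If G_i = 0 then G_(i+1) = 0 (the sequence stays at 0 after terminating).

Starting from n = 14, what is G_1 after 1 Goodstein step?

step 0: 14 = 2^(2 + 1) + 2^2 + 2; sub 3 for 2: 3^(3 + 1) + 3^3 + 3; = 111; G_1 = 111−1 = 110
step 1: 110 = 3^(3 + 1) + 3^3 + 2; sub 4 for 3: 4^(4 + 1) + 4^4 + 2; = 1282; G_2 = 1282−1 = 1281

110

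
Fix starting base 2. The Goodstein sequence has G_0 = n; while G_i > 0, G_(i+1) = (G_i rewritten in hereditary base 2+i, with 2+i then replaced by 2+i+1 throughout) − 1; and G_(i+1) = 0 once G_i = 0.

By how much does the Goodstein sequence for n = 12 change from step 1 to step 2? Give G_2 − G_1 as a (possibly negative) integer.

958

G_0 = 12. HB_2(12) = 2^(2 + 1) + 2^2. Bump = 108. G_1 = 107.
G_1 = 107. HB_3(107) = 3^(3 + 1) + 2·3^2 + 2·3 + 2. Bump = 1066. G_2 = 1065.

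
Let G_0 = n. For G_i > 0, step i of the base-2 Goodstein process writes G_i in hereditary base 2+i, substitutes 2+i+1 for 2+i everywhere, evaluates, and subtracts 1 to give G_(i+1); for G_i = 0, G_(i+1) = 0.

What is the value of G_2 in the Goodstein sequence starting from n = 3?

3

i=0: 3 = 2 + 1 (b=2); 2→3: 3 + 1 = 4; 4−1 = 3
i=1: 3 = 3 (b=3); 3→4: 4 = 4; 4−1 = 3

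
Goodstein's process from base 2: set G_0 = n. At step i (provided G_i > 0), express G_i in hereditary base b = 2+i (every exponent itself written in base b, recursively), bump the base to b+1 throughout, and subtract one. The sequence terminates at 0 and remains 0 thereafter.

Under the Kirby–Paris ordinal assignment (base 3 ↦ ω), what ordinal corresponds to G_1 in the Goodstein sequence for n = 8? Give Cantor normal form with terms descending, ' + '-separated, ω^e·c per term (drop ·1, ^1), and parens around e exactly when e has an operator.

base 2: 8 = 2^(2 + 1); at 3: 3^(3 + 1) = 81; next = 80
base 3: 80 = 2·3^3 + 2·3^2 + 2·3 + 2; at 4: 2·4^4 + 2·4^2 + 2·4 + 2 = 554; next = 553

ω^ω·2 + ω^2·2 + ω·2 + 2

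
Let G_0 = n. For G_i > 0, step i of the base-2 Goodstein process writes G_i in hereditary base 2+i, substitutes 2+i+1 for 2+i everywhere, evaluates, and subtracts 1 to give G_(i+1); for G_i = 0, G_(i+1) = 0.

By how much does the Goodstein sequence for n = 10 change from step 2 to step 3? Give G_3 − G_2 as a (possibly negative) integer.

base 2: 10 = 2^(2 + 1) + 2; at 3: 3^(3 + 1) + 3 = 84; next = 83
base 3: 83 = 3^(3 + 1) + 2; at 4: 4^(4 + 1) + 2 = 1026; next = 1025
base 4: 1025 = 4^(4 + 1) + 1; at 5: 5^(5 + 1) + 1 = 15626; next = 15625

14600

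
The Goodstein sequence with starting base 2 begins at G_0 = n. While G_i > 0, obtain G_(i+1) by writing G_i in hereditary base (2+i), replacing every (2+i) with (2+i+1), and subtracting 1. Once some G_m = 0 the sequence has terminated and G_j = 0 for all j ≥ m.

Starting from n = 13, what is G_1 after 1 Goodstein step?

G_0 = 13. HB_2(13) = 2^(2 + 1) + 2^2 + 1. Bump = 109. G_1 = 108.
G_1 = 108. HB_3(108) = 3^(3 + 1) + 3^3. Bump = 1280. G_2 = 1279.

108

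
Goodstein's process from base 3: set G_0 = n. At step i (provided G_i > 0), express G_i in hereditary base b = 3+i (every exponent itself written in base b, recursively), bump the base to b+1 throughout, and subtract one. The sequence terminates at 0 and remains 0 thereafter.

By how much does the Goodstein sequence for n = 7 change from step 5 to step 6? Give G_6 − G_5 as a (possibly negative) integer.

0

G_0=7  [base 3] 2·3 + 1  →[3↦4]→  2·4 + 1 = 9  −1 ⇒ G_1=8
G_1=8  [base 4] 2·4  →[4↦5]→  2·5 = 10  −1 ⇒ G_2=9
G_2=9  [base 5] 5 + 4  →[5↦6]→  6 + 4 = 10  −1 ⇒ G_3=9
G_3=9  [base 6] 6 + 3  →[6↦7]→  7 + 3 = 10  −1 ⇒ G_4=9
G_4=9  [base 7] 7 + 2  →[7↦8]→  8 + 2 = 10  −1 ⇒ G_5=9
G_5=9  [base 8] 8 + 1  →[8↦9]→  9 + 1 = 10  −1 ⇒ G_6=9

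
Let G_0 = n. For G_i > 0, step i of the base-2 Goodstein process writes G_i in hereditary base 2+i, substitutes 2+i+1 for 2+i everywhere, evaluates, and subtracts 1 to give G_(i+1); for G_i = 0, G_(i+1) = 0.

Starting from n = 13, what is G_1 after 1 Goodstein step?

108

G_0 = 13. HB_2(13) = 2^(2 + 1) + 2^2 + 1. Bump = 109. G_1 = 108.
G_1 = 108. HB_3(108) = 3^(3 + 1) + 3^3. Bump = 1280. G_2 = 1279.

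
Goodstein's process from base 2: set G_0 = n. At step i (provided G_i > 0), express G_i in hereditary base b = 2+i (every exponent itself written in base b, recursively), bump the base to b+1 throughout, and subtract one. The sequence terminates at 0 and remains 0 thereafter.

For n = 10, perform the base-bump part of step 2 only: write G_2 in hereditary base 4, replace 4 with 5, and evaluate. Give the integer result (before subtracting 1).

15626

10 —HB2→ 2^(2 + 1) + 2 —bump→ 3^(3 + 1) + 3 = 84 —(−1)→ 83
83 —HB3→ 3^(3 + 1) + 2 —bump→ 4^(4 + 1) + 2 = 1026 —(−1)→ 1025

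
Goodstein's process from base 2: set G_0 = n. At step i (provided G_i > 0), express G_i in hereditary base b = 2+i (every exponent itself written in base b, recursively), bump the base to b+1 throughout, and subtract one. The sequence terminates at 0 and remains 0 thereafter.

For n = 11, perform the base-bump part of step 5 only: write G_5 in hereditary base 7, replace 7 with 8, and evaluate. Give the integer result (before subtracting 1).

134217728

i=0: 11 = 2^(2 + 1) + 2 + 1 (b=2); 2→3: 3^(3 + 1) + 3 + 1 = 85; 85−1 = 84
i=1: 84 = 3^(3 + 1) + 3 (b=3); 3→4: 4^(4 + 1) + 4 = 1028; 1028−1 = 1027
i=2: 1027 = 4^(4 + 1) + 3 (b=4); 4→5: 5^(5 + 1) + 3 = 15628; 15628−1 = 15627
i=3: 15627 = 5^(5 + 1) + 2 (b=5); 5→6: 6^(6 + 1) + 2 = 279938; 279938−1 = 279937
i=4: 279937 = 6^(6 + 1) + 1 (b=6); 6→7: 7^(7 + 1) + 1 = 5764802; 5764802−1 = 5764801
i=5: 5764801 = 7^(7 + 1) (b=7); 7→8: 8^(8 + 1) = 134217728; 134217728−1 = 134217727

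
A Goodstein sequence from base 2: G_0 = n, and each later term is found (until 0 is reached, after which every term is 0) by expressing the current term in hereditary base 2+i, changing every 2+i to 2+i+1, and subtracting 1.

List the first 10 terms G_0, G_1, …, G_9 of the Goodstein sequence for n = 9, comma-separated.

9, 81, 1023, 9842, 140743, 2471826, 50333399, 1162263921, 30000003325, 855935016215

base 2: 9 = 2^(2 + 1) + 1; at 3: 3^(3 + 1) + 1 = 82; next = 81
base 3: 81 = 3^(3 + 1); at 4: 4^(4 + 1) = 1024; next = 1023
base 4: 1023 = 3·4^4 + 3·4^3 + 3·4^2 + 3·4 + 3; at 5: 3·5^5 + 3·5^3 + 3·5^2 + 3·5 + 3 = 9843; next = 9842
base 5: 9842 = 3·5^5 + 3·5^3 + 3·5^2 + 3·5 + 2; at 6: 3·6^6 + 3·6^3 + 3·6^2 + 3·6 + 2 = 140744; next = 140743
base 6: 140743 = 3·6^6 + 3·6^3 + 3·6^2 + 3·6 + 1; at 7: 3·7^7 + 3·7^3 + 3·7^2 + 3·7 + 1 = 2471827; next = 2471826
base 7: 2471826 = 3·7^7 + 3·7^3 + 3·7^2 + 3·7; at 8: 3·8^8 + 3·8^3 + 3·8^2 + 3·8 = 50333400; next = 50333399
base 8: 50333399 = 3·8^8 + 3·8^3 + 3·8^2 + 2·8 + 7; at 9: 3·9^9 + 3·9^3 + 3·9^2 + 2·9 + 7 = 1162263922; next = 1162263921
base 9: 1162263921 = 3·9^9 + 3·9^3 + 3·9^2 + 2·9 + 6; at 10: 3·10^10 + 3·10^3 + 3·10^2 + 2·10 + 6 = 30000003326; next = 30000003325
base 10: 30000003325 = 3·10^10 + 3·10^3 + 3·10^2 + 2·10 + 5; at 11: 3·11^11 + 3·11^3 + 3·11^2 + 2·11 + 5 = 855935016216; next = 855935016215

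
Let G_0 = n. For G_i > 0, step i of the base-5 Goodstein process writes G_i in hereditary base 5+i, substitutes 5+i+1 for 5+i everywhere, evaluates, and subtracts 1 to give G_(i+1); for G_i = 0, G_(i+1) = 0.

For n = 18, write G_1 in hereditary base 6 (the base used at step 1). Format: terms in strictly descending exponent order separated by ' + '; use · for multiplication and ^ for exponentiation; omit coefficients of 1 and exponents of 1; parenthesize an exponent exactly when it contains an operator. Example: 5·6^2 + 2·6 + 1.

3·6 + 2

18 —HB5→ 3·5 + 3 —bump→ 3·6 + 3 = 21 —(−1)→ 20
20 —HB6→ 3·6 + 2 —bump→ 3·7 + 2 = 23 —(−1)→ 22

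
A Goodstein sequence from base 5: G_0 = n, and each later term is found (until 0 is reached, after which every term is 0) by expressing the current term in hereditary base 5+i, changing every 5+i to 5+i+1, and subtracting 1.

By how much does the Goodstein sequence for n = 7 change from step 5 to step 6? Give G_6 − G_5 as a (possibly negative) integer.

-1

7 —HB5→ 5 + 2 —bump→ 6 + 2 = 8 —(−1)→ 7
7 —HB6→ 6 + 1 —bump→ 7 + 1 = 8 —(−1)→ 7
7 —HB7→ 7 —bump→ 8 = 8 —(−1)→ 7
7 —HB8→ 7 —bump→ 7 = 7 —(−1)→ 6
6 —HB9→ 6 —bump→ 6 = 6 —(−1)→ 5
5 —HB10→ 5 —bump→ 5 = 5 —(−1)→ 4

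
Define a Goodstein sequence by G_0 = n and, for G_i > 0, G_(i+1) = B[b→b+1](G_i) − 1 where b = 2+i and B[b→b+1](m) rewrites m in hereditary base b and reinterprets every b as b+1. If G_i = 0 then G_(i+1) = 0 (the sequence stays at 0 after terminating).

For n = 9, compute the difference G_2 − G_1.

942

G_0 = 9. HB_2(9) = 2^(2 + 1) + 1. Bump = 82. G_1 = 81.
G_1 = 81. HB_3(81) = 3^(3 + 1). Bump = 1024. G_2 = 1023.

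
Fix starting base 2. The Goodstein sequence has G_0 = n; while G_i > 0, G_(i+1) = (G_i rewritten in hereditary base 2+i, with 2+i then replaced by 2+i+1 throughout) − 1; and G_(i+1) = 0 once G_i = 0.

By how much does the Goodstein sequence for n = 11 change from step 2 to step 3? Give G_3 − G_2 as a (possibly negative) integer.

14600

[0] 11 ≡ 2^(2 + 1) + 2 + 1 (base 2). Lift 3: 85. −1: 84.
[1] 84 ≡ 3^(3 + 1) + 3 (base 3). Lift 4: 1028. −1: 1027.
[2] 1027 ≡ 4^(4 + 1) + 3 (base 4). Lift 5: 15628. −1: 15627.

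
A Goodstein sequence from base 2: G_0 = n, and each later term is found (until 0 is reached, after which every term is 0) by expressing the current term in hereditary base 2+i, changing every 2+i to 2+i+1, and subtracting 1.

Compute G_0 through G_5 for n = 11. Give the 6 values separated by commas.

11, 84, 1027, 15627, 279937, 5764801

G_0 = 11. HB_2(11) = 2^(2 + 1) + 2 + 1. Bump = 85. G_1 = 84.
G_1 = 84. HB_3(84) = 3^(3 + 1) + 3. Bump = 1028. G_2 = 1027.
G_2 = 1027. HB_4(1027) = 4^(4 + 1) + 3. Bump = 15628. G_3 = 15627.
G_3 = 15627. HB_5(15627) = 5^(5 + 1) + 2. Bump = 279938. G_4 = 279937.
G_4 = 279937. HB_6(279937) = 6^(6 + 1) + 1. Bump = 5764802. G_5 = 5764801.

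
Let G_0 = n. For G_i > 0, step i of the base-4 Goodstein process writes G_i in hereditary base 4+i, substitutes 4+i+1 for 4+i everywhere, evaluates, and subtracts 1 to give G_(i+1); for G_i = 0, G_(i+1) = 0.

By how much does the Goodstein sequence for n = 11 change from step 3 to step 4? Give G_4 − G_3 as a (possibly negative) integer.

1

base 4: 11 = 2·4 + 3; at 5: 2·5 + 3 = 13; next = 12
base 5: 12 = 2·5 + 2; at 6: 2·6 + 2 = 14; next = 13
base 6: 13 = 2·6 + 1; at 7: 2·7 + 1 = 15; next = 14
base 7: 14 = 2·7; at 8: 2·8 = 16; next = 15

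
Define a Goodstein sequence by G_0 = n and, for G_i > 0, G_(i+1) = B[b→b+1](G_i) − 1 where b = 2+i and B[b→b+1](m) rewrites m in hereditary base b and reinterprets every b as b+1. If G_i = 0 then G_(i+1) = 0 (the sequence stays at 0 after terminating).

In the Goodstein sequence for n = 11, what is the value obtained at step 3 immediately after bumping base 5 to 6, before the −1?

[0] 11 ≡ 2^(2 + 1) + 2 + 1 (base 2). Lift 3: 85. −1: 84.
[1] 84 ≡ 3^(3 + 1) + 3 (base 3). Lift 4: 1028. −1: 1027.
[2] 1027 ≡ 4^(4 + 1) + 3 (base 4). Lift 5: 15628. −1: 15627.

279938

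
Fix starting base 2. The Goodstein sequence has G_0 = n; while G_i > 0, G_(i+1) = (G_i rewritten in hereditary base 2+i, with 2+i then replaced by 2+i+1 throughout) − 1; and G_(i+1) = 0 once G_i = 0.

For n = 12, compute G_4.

280019

step 0: 12 = 2^(2 + 1) + 2^2; sub 3 for 2: 3^(3 + 1) + 3^3; = 108; G_1 = 108−1 = 107
step 1: 107 = 3^(3 + 1) + 2·3^2 + 2·3 + 2; sub 4 for 3: 4^(4 + 1) + 2·4^2 + 2·4 + 2; = 1066; G_2 = 1066−1 = 1065
step 2: 1065 = 4^(4 + 1) + 2·4^2 + 2·4 + 1; sub 5 for 4: 5^(5 + 1) + 2·5^2 + 2·5 + 1; = 15686; G_3 = 15686−1 = 15685
step 3: 15685 = 5^(5 + 1) + 2·5^2 + 2·5; sub 6 for 5: 6^(6 + 1) + 2·6^2 + 2·6; = 280020; G_4 = 280020−1 = 280019
step 4: 280019 = 6^(6 + 1) + 2·6^2 + 6 + 5; sub 7 for 6: 7^(7 + 1) + 2·7^2 + 7 + 5; = 5764911; G_5 = 5764911−1 = 5764910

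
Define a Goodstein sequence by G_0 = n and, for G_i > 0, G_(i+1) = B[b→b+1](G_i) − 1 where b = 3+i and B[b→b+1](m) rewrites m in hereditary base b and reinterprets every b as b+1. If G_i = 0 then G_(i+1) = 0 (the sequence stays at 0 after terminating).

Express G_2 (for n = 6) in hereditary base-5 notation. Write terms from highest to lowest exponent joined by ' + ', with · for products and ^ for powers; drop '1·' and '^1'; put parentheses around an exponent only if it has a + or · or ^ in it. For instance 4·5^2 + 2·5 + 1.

5 + 2

i=0: 6 = 2·3 (b=3); 3→4: 2·4 = 8; 8−1 = 7
i=1: 7 = 4 + 3 (b=4); 4→5: 5 + 3 = 8; 8−1 = 7
i=2: 7 = 5 + 2 (b=5); 5→6: 6 + 2 = 8; 8−1 = 7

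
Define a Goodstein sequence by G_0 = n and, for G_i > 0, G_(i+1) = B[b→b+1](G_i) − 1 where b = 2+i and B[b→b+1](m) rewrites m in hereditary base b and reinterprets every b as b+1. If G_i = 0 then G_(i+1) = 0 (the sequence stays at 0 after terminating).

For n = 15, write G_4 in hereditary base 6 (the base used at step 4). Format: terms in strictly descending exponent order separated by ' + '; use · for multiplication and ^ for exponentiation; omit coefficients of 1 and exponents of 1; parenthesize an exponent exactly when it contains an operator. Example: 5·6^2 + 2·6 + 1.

15 —HB2→ 2^(2 + 1) + 2^2 + 2 + 1 —bump→ 3^(3 + 1) + 3^3 + 3 + 1 = 112 —(−1)→ 111
111 —HB3→ 3^(3 + 1) + 3^3 + 3 —bump→ 4^(4 + 1) + 4^4 + 4 = 1284 —(−1)→ 1283
1283 —HB4→ 4^(4 + 1) + 4^4 + 3 —bump→ 5^(5 + 1) + 5^5 + 3 = 18753 —(−1)→ 18752
18752 —HB5→ 5^(5 + 1) + 5^5 + 2 —bump→ 6^(6 + 1) + 6^6 + 2 = 326594 —(−1)→ 326593
326593 —HB6→ 6^(6 + 1) + 6^6 + 1 —bump→ 7^(7 + 1) + 7^7 + 1 = 6588345 —(−1)→ 6588344

6^(6 + 1) + 6^6 + 1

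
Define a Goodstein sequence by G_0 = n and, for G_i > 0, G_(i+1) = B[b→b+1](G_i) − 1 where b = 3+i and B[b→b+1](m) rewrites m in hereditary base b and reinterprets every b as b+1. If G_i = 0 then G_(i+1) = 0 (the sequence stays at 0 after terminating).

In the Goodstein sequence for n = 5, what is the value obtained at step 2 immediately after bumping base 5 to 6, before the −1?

[0] 5 ≡ 3 + 2 (base 3). Lift 4: 6. −1: 5.
[1] 5 ≡ 4 + 1 (base 4). Lift 5: 6. −1: 5.

6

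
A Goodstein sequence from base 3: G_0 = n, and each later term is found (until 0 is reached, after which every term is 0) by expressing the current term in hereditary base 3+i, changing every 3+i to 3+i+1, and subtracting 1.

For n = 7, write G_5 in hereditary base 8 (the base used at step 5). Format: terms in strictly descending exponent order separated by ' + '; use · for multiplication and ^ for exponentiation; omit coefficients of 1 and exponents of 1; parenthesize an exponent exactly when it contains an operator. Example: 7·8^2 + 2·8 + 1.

8 + 1

G_0 = 7. HB_3(7) = 2·3 + 1. Bump = 9. G_1 = 8.
G_1 = 8. HB_4(8) = 2·4. Bump = 10. G_2 = 9.
G_2 = 9. HB_5(9) = 5 + 4. Bump = 10. G_3 = 9.
G_3 = 9. HB_6(9) = 6 + 3. Bump = 10. G_4 = 9.
G_4 = 9. HB_7(9) = 7 + 2. Bump = 10. G_5 = 9.
G_5 = 9. HB_8(9) = 8 + 1. Bump = 10. G_6 = 9.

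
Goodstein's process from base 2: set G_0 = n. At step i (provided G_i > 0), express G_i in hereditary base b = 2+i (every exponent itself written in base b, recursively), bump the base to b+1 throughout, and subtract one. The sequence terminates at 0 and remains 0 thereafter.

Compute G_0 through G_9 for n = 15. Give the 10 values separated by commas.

step 0: 15 = 2^(2 + 1) + 2^2 + 2 + 1; sub 3 for 2: 3^(3 + 1) + 3^3 + 3 + 1; = 112; G_1 = 112−1 = 111
step 1: 111 = 3^(3 + 1) + 3^3 + 3; sub 4 for 3: 4^(4 + 1) + 4^4 + 4; = 1284; G_2 = 1284−1 = 1283
step 2: 1283 = 4^(4 + 1) + 4^4 + 3; sub 5 for 4: 5^(5 + 1) + 5^5 + 3; = 18753; G_3 = 18753−1 = 18752
step 3: 18752 = 5^(5 + 1) + 5^5 + 2; sub 6 for 5: 6^(6 + 1) + 6^6 + 2; = 326594; G_4 = 326594−1 = 326593
step 4: 326593 = 6^(6 + 1) + 6^6 + 1; sub 7 for 6: 7^(7 + 1) + 7^7 + 1; = 6588345; G_5 = 6588345−1 = 6588344
step 5: 6588344 = 7^(7 + 1) + 7^7; sub 8 for 7: 8^(8 + 1) + 8^8; = 150994944; G_6 = 150994944−1 = 150994943
step 6: 150994943 = 8^(8 + 1) + 7·8^7 + 7·8^6 + 7·8^5 + 7·8^4 + 7·8^3 + 7·8^2 + 7·8 + 7; sub 9 for 8: 9^(9 + 1) + 7·9^7 + 7·9^6 + 7·9^5 + 7·9^4 + 7·9^3 + 7·9^2 + 7·9 + 7; = 3524450281; G_7 = 3524450281−1 = 3524450280
step 7: 3524450280 = 9^(9 + 1) + 7·9^7 + 7·9^6 + 7·9^5 + 7·9^4 + 7·9^3 + 7·9^2 + 7·9 + 6; sub 10 for 9: 10^(10 + 1) + 7·10^7 + 7·10^6 + 7·10^5 + 7·10^4 + 7·10^3 + 7·10^2 + 7·10 + 6; = 100077777776; G_8 = 100077777776−1 = 100077777775
step 8: 100077777775 = 10^(10 + 1) + 7·10^7 + 7·10^6 + 7·10^5 + 7·10^4 + 7·10^3 + 7·10^2 + 7·10 + 5; sub 11 for 10: 11^(11 + 1) + 7·11^7 + 7·11^6 + 7·11^5 + 7·11^4 + 7·11^3 + 7·11^2 + 7·11 + 5; = 3138578427935; G_9 = 3138578427935−1 = 3138578427934

15, 111, 1283, 18752, 326593, 6588344, 150994943, 3524450280, 100077777775, 3138578427934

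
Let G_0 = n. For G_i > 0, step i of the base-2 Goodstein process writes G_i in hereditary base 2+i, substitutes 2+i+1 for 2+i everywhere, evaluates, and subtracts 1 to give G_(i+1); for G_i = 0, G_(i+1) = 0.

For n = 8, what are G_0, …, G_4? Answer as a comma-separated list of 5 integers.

(0) 8|_2 = 2^(2 + 1) ↦ 3^(3 + 1)|_3 = 81 ⇒ 80
(1) 80|_3 = 2·3^3 + 2·3^2 + 2·3 + 2 ↦ 2·4^4 + 2·4^2 + 2·4 + 2|_4 = 554 ⇒ 553
(2) 553|_4 = 2·4^4 + 2·4^2 + 2·4 + 1 ↦ 2·5^5 + 2·5^2 + 2·5 + 1|_5 = 6311 ⇒ 6310
(3) 6310|_5 = 2·5^5 + 2·5^2 + 2·5 ↦ 2·6^6 + 2·6^2 + 2·6|_6 = 93396 ⇒ 93395

8, 80, 553, 6310, 93395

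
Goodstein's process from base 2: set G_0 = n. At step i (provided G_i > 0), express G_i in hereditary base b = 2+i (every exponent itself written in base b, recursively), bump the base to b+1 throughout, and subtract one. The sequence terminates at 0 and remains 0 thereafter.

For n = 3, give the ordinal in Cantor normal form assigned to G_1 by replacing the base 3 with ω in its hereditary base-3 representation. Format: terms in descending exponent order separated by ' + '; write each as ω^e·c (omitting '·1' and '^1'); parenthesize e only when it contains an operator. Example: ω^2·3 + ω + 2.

ω

G_0 = 3. HB_2(3) = 2 + 1. Bump = 4. G_1 = 3.
G_1 = 3. HB_3(3) = 3. Bump = 4. G_2 = 3.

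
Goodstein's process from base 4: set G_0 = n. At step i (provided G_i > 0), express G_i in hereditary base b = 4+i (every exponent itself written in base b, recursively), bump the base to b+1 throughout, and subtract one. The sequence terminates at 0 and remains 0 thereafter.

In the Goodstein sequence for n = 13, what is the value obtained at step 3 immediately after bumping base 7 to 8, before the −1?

(0) 13|_4 = 3·4 + 1 ↦ 3·5 + 1|_5 = 16 ⇒ 15
(1) 15|_5 = 3·5 ↦ 3·6|_6 = 18 ⇒ 17
(2) 17|_6 = 2·6 + 5 ↦ 2·7 + 5|_7 = 19 ⇒ 18
(3) 18|_7 = 2·7 + 4 ↦ 2·8 + 4|_8 = 20 ⇒ 19

20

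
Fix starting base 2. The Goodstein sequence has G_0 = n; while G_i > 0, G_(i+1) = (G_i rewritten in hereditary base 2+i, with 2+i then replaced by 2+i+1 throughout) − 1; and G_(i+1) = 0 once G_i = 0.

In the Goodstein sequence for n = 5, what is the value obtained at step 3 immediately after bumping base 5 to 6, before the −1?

G_0 = 5. HB_2(5) = 2^2 + 1. Bump = 28. G_1 = 27.
G_1 = 27. HB_3(27) = 3^3. Bump = 256. G_2 = 255.
G_2 = 255. HB_4(255) = 3·4^3 + 3·4^2 + 3·4 + 3. Bump = 468. G_3 = 467.
G_3 = 467. HB_5(467) = 3·5^3 + 3·5^2 + 3·5 + 2. Bump = 776. G_4 = 775.

776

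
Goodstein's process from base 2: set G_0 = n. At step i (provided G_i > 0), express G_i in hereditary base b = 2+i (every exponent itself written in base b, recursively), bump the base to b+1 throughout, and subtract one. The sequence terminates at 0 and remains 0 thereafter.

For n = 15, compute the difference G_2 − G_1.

1172

(0) 15|_2 = 2^(2 + 1) + 2^2 + 2 + 1 ↦ 3^(3 + 1) + 3^3 + 3 + 1|_3 = 112 ⇒ 111
(1) 111|_3 = 3^(3 + 1) + 3^3 + 3 ↦ 4^(4 + 1) + 4^4 + 4|_4 = 1284 ⇒ 1283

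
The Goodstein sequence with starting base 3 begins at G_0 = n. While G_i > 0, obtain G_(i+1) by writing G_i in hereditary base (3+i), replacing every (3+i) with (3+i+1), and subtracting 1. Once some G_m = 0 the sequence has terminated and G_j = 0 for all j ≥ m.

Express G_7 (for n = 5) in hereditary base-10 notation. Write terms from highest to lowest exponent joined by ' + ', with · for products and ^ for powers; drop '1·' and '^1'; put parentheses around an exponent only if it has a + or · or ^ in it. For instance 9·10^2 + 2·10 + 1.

G_0 = 5. HB_3(5) = 3 + 2. Bump = 6. G_1 = 5.
G_1 = 5. HB_4(5) = 4 + 1. Bump = 6. G_2 = 5.
G_2 = 5. HB_5(5) = 5. Bump = 6. G_3 = 5.
G_3 = 5. HB_6(5) = 5. Bump = 5. G_4 = 4.
G_4 = 4. HB_7(4) = 4. Bump = 4. G_5 = 3.
G_5 = 3. HB_8(3) = 3. Bump = 3. G_6 = 2.
G_6 = 2. HB_9(2) = 2. Bump = 2. G_7 = 1.
G_7 = 1. HB_10(1) = 1. Bump = 1. G_8 = 0.

1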